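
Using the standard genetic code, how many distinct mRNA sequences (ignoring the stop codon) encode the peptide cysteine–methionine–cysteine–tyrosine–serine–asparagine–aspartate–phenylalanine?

Cys: 2 codons.
Met: 1 codon.
Cys: 2 codons.
Tyr: 2 codons.
Ser: 6 codons.
Asn: 2 codons.
Asp: 2 codons.
Phe: 2 codons.
2 × 1 × 2 × 2 × 6 × 2 × 2 × 2 = 384.

384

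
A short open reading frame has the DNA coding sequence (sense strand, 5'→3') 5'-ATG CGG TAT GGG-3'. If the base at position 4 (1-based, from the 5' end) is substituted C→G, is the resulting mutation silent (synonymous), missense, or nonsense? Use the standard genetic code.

missense

Position 4 falls in codon 2: CGG → Arg.
After the substitution the codon is GGG → Gly.
Arg ≠ Gly, so this is a missense mutation.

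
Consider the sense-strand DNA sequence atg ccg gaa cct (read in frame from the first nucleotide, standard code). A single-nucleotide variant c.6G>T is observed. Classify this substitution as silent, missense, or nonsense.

silent

Position 6 falls in codon 2: CCG → Pro.
After the substitution the codon is CCT → Pro.
Both encode Pro, so the change is synonymous.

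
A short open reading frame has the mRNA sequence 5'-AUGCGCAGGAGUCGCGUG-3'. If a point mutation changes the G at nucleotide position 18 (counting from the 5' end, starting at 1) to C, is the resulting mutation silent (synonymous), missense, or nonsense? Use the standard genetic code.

Position 18 falls in codon 6: GUG → Val.
After the substitution the codon is GUC → Val.
Both encode Val, so the change is synonymous.

silent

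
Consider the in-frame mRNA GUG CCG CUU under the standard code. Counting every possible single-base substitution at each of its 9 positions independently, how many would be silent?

Codon 1 (GUG, Val): 3 synonymous substitutions.
Codon 2 (CCG, Pro): 3 synonymous substitutions.
Codon 3 (CUU, Leu): 3 synonymous substitutions.
Total: 3 + 3 + 3 = 9.

9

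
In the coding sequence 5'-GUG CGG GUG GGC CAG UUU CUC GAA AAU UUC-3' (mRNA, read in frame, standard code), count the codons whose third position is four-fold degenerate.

Codon 1 GUG (Val): third position 4-fold.
Codon 2 CGG (Arg): third position 4-fold.
Codon 3 GUG (Val): third position 4-fold.
Codon 4 GGC (Gly): third position 4-fold.
Codon 5 CAG (Gln): third position 2-fold.
Codon 6 UUU (Phe): third position 2-fold.
Codon 7 CUC (Leu): third position 4-fold.
Codon 8 GAA (Glu): third position 2-fold.
Codon 9 AAU (Asn): third position 2-fold.
Codon 10 UUC (Phe): third position 2-fold.
Four-fold degenerate third positions: 5.

5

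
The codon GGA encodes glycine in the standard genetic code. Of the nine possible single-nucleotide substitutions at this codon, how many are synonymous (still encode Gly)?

3

Position 1: none → 0 synonymous.
Position 2: none → 0 synonymous.
Position 3: GGT, GGC, GGG → 3 synonymous.
Total: 0 + 0 + 3 = 3.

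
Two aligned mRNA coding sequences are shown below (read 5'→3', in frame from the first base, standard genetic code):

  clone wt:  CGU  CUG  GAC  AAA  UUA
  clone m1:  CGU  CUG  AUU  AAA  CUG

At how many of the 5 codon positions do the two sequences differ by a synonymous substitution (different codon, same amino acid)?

1

Codon 1: CGU Arg / CGU Arg — identical.
Codon 2: CUG Leu / CUG Leu — identical.
Codon 3: GAC Asp / AUU Ile — nonsynonymous.
Codon 4: AAA Lys / AAA Lys — identical.
Codon 5: UUA Leu / CUG Leu — synonymous.
Synonymous differences: 1.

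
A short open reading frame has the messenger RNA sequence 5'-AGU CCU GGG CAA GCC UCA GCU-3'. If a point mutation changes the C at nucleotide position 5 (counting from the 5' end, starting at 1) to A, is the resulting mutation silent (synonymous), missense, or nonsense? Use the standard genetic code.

Position 5 falls in codon 2: CCU → Pro.
After the substitution the codon is CAU → His.
Pro ≠ His, so this is a missense mutation.

missense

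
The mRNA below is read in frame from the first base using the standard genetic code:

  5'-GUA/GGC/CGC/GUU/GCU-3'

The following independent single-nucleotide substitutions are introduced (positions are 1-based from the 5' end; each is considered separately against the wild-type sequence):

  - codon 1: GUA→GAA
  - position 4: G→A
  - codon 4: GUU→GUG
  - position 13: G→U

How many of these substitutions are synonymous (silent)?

1

Codon 1: GUA (Val) → GAA (Glu) — missense.
Codon 2: GGC (Gly) → AGC (Ser) — missense.
Codon 4: GUU (Val) → GUG (Val) — synonymous.
Codon 5: GCU (Ala) → UCU (Ser) — missense.
Synonymous: 1 of 4.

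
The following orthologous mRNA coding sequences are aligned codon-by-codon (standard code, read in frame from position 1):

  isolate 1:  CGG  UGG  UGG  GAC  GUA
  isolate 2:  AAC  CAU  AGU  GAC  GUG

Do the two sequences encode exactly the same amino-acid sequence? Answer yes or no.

no

Codon 1: CGG Arg / AAC Asn — nonsynonymous.
Codon 2: UGG Trp / CAU His — nonsynonymous.
Codon 3: UGG Trp / AGU Ser — nonsynonymous.
Codon 4: GAC Asp / GAC Asp — identical.
Codon 5: GUA Val / GUG Val — synonymous.
Nonsynonymous differences: 3 → different protein.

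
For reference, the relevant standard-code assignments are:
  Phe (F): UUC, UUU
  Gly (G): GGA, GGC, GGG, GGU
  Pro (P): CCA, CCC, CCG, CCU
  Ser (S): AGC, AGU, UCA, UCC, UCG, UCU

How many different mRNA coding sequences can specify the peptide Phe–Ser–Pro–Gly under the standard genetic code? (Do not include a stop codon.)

192

Phe: 2 codons.
Ser: 6 codons.
Pro: 4 codons.
Gly: 4 codons.
2 × 6 × 4 × 4 = 192.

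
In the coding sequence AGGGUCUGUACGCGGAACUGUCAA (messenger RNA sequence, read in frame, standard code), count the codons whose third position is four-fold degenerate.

Codon 1 AGG (Arg): third position 2-fold.
Codon 2 GUC (Val): third position 4-fold.
Codon 3 UGU (Cys): third position 2-fold.
Codon 4 ACG (Thr): third position 4-fold.
Codon 5 CGG (Arg): third position 4-fold.
Codon 6 AAC (Asn): third position 2-fold.
Codon 7 UGU (Cys): third position 2-fold.
Codon 8 CAA (Gln): third position 2-fold.
Four-fold degenerate third positions: 3.

3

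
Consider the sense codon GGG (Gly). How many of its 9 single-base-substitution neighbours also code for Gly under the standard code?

3

Position 1: none → 0 synonymous.
Position 2: none → 0 synonymous.
Position 3: GGU, GGC, GGA → 3 synonymous.
Total: 0 + 0 + 3 = 3.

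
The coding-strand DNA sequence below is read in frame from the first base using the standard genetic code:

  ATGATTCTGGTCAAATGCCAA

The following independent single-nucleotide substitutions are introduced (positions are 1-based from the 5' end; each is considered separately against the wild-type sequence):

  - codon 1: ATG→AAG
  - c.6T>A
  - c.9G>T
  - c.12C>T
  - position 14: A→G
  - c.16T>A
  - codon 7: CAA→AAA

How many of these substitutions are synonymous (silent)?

3

Codon 1: ATG (Met) → AAG (Lys) — missense.
Codon 2: ATT (Ile) → ATA (Ile) — synonymous.
Codon 3: CTG (Leu) → CTT (Leu) — synonymous.
Codon 4: GTC (Val) → GTT (Val) — synonymous.
Codon 5: AAA (Lys) → AGA (Arg) — missense.
Codon 6: TGC (Cys) → AGC (Ser) — missense.
Codon 7: CAA (Gln) → AAA (Lys) — missense.
Synonymous: 3 of 7.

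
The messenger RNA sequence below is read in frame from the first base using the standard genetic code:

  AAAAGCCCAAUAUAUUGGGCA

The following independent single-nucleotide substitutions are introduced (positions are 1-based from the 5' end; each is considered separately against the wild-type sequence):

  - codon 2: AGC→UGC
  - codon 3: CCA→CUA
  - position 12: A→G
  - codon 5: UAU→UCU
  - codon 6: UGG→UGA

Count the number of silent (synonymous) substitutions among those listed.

0

Codon 2: AGC (Ser) → UGC (Cys) — missense.
Codon 3: CCA (Pro) → CUA (Leu) — missense.
Codon 4: AUA (Ile) → AUG (Met) — missense.
Codon 5: UAU (Tyr) → UCU (Ser) — missense.
Codon 6: UGG (Trp) → UGA (Stop) — nonsense.
Synonymous: 0 of 5.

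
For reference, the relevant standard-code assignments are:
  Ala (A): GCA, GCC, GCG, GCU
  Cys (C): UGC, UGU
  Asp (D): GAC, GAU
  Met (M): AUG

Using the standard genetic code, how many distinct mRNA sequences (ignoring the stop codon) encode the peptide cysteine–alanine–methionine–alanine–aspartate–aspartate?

Cys: 2 codons.
Ala: 4 codons.
Met: 1 codon.
Ala: 4 codons.
Asp: 2 codons.
Asp: 2 codons.
2 × 4 × 1 × 4 × 2 × 2 = 128.

128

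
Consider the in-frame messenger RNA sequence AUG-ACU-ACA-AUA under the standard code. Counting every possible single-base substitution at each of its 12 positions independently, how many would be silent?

Codon 1 (AUG, Met): 0 synonymous substitutions.
Codon 2 (ACU, Thr): 3 synonymous substitutions.
Codon 3 (ACA, Thr): 3 synonymous substitutions.
Codon 4 (AUA, Ile): 2 synonymous substitutions.
Total: 0 + 3 + 3 + 2 = 8.

8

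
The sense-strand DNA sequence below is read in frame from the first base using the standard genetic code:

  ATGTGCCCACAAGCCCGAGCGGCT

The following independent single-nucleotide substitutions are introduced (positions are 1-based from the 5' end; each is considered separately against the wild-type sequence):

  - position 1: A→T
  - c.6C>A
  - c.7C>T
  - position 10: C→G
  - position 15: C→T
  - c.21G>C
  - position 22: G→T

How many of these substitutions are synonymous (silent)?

2

Codon 1: ATG (Met) → TTG (Leu) — missense.
Codon 2: TGC (Cys) → TGA (Stop) — nonsense.
Codon 3: CCA (Pro) → TCA (Ser) — missense.
Codon 4: CAA (Gln) → GAA (Glu) — missense.
Codon 5: GCC (Ala) → GCT (Ala) — synonymous.
Codon 7: GCG (Ala) → GCC (Ala) — synonymous.
Codon 8: GCT (Ala) → TCT (Ser) — missense.
Synonymous: 2 of 7.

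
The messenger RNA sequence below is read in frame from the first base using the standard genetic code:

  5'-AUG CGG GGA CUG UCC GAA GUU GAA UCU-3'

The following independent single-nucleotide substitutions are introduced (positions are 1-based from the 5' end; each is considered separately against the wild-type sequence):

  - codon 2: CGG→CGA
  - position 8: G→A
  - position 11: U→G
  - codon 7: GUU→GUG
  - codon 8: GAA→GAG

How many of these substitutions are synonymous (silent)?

3

Codon 2: CGG (Arg) → CGA (Arg) — synonymous.
Codon 3: GGA (Gly) → GAA (Glu) — missense.
Codon 4: CUG (Leu) → CGG (Arg) — missense.
Codon 7: GUU (Val) → GUG (Val) — synonymous.
Codon 8: GAA (Glu) → GAG (Glu) — synonymous.
Synonymous: 3 of 5.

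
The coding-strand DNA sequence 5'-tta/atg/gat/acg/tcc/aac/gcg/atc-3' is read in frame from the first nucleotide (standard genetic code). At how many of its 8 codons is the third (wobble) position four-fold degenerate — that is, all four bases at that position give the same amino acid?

Codon 1 TTA (Leu): third position 2-fold.
Codon 2 ATG (Met): third position 1-fold.
Codon 3 GAT (Asp): third position 2-fold.
Codon 4 ACG (Thr): third position 4-fold.
Codon 5 TCC (Ser): third position 4-fold.
Codon 6 AAC (Asn): third position 2-fold.
Codon 7 GCG (Ala): third position 4-fold.
Codon 8 ATC (Ile): third position 3-fold.
Four-fold degenerate third positions: 3.

3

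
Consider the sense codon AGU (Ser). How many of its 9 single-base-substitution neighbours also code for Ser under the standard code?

Position 1: none → 0 synonymous.
Position 2: none → 0 synonymous.
Position 3: AGC → 1 synonymous.
Total: 0 + 0 + 1 = 1.

1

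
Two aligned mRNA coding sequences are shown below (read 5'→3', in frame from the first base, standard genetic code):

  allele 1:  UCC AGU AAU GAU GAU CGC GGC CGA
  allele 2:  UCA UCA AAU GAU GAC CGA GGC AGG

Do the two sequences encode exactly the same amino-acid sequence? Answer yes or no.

Codon 1: UCC Ser / UCA Ser — synonymous.
Codon 2: AGU Ser / UCA Ser — synonymous.
Codon 3: AAU Asn / AAU Asn — identical.
Codon 4: GAU Asp / GAU Asp — identical.
Codon 5: GAU Asp / GAC Asp — synonymous.
Codon 6: CGC Arg / CGA Arg — synonymous.
Codon 7: GGC Gly / GGC Gly — identical.
Codon 8: CGA Arg / AGG Arg — synonymous.
Nonsynonymous differences: 0 → same protein.

yes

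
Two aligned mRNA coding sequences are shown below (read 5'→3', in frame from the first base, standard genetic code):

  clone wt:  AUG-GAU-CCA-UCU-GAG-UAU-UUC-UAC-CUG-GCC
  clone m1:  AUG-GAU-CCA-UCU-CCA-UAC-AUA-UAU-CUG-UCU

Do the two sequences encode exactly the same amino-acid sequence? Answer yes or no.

Codon 1: AUG Met / AUG Met — identical.
Codon 2: GAU Asp / GAU Asp — identical.
Codon 3: CCA Pro / CCA Pro — identical.
Codon 4: UCU Ser / UCU Ser — identical.
Codon 5: GAG Glu / CCA Pro — nonsynonymous.
Codon 6: UAU Tyr / UAC Tyr — synonymous.
Codon 7: UUC Phe / AUA Ile — nonsynonymous.
Codon 8: UAC Tyr / UAU Tyr — synonymous.
Codon 9: CUG Leu / CUG Leu — identical.
Codon 10: GCC Ala / UCU Ser — nonsynonymous.
Nonsynonymous differences: 3 → different protein.

no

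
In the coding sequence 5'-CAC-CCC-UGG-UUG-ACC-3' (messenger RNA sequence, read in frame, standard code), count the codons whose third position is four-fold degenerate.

Codon 1 CAC (His): third position 2-fold.
Codon 2 CCC (Pro): third position 4-fold.
Codon 3 UGG (Trp): third position 1-fold.
Codon 4 UUG (Leu): third position 2-fold.
Codon 5 ACC (Thr): third position 4-fold.
Four-fold degenerate third positions: 2.

2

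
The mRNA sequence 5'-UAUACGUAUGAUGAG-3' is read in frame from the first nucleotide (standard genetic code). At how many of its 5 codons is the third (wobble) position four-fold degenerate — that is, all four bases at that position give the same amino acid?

Codon 1 UAU (Tyr): third position 2-fold.
Codon 2 ACG (Thr): third position 4-fold.
Codon 3 UAU (Tyr): third position 2-fold.
Codon 4 GAU (Asp): third position 2-fold.
Codon 5 GAG (Glu): third position 2-fold.
Four-fold degenerate third positions: 1.

1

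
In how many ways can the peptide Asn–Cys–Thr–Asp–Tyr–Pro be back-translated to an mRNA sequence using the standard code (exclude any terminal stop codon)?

256

Asn: 2 codons.
Cys: 2 codons.
Thr: 4 codons.
Asp: 2 codons.
Tyr: 2 codons.
Pro: 4 codons.
2 × 2 × 4 × 2 × 2 × 4 = 256.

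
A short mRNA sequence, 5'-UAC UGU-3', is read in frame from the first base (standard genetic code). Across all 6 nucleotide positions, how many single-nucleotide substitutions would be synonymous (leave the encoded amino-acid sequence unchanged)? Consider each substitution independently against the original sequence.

2

Codon 1 (UAC, Tyr): 1 synonymous substitution.
Codon 2 (UGU, Cys): 1 synonymous substitution.
Total: 1 + 1 = 2.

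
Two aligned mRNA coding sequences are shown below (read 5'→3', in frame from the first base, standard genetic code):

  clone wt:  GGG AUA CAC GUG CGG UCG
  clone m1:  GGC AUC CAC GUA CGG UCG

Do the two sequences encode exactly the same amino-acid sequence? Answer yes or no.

Codon 1: GGG Gly / GGC Gly — synonymous.
Codon 2: AUA Ile / AUC Ile — synonymous.
Codon 3: CAC His / CAC His — identical.
Codon 4: GUG Val / GUA Val — synonymous.
Codon 5: CGG Arg / CGG Arg — identical.
Codon 6: UCG Ser / UCG Ser — identical.
Nonsynonymous differences: 0 → same protein.

yes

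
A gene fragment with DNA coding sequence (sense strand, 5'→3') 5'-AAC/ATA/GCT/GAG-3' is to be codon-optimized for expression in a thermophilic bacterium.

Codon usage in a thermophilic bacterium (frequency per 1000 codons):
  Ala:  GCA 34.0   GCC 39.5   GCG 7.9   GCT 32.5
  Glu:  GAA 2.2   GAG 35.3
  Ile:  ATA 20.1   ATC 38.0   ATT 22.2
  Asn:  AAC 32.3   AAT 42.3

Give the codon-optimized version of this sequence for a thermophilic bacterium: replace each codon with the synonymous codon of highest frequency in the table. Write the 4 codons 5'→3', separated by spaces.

AAT ATC GCC GAG

Codon 1 (Asn): best is AAT at 42.3.
Codon 2 (Ile): best is ATC at 38.0.
Codon 3 (Ala): best is GCC at 39.5.
Codon 4 (Glu): best is GAG at 35.3.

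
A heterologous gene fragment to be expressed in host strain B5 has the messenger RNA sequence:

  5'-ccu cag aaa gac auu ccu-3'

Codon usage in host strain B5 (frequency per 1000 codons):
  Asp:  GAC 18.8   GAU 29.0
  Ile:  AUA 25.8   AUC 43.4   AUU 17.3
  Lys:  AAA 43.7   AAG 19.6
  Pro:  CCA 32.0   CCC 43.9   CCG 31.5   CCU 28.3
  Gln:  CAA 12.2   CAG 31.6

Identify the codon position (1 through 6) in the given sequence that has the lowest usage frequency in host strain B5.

5

Codon 1 CCU (Pro): 28.3 per 1000.
Codon 2 CAG (Gln): 31.6 per 1000.
Codon 3 AAA (Lys): 43.7 per 1000.
Codon 4 GAC (Asp): 18.8 per 1000.
Codon 5 AUU (Ile): 17.3 per 1000.
Codon 6 CCU (Pro): 28.3 per 1000.
Lowest frequency is 17.3 at codon 5.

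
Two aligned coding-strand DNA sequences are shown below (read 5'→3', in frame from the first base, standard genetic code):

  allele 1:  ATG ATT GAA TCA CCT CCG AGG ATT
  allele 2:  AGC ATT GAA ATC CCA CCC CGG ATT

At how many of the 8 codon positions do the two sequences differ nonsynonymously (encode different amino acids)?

Codon 1: ATG Met / AGC Ser — nonsynonymous.
Codon 2: ATT Ile / ATT Ile — identical.
Codon 3: GAA Glu / GAA Glu — identical.
Codon 4: TCA Ser / ATC Ile — nonsynonymous.
Codon 5: CCT Pro / CCA Pro — synonymous.
Codon 6: CCG Pro / CCC Pro — synonymous.
Codon 7: AGG Arg / CGG Arg — synonymous.
Codon 8: ATT Ile / ATT Ile — identical.
Nonsynonymous differences: 2.

2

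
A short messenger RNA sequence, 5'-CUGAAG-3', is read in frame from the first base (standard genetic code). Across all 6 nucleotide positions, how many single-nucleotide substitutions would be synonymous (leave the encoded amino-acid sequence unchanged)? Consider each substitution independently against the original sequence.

Codon 1 (CUG, Leu): 4 synonymous substitutions.
Codon 2 (AAG, Lys): 1 synonymous substitution.
Total: 4 + 1 = 5.

5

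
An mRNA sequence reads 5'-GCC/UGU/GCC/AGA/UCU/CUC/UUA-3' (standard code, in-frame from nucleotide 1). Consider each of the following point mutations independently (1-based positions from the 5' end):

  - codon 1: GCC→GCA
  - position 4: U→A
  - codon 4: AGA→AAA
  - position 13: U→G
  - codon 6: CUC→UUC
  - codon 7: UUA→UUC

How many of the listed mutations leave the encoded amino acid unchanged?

1

Codon 1: GCC (Ala) → GCA (Ala) — synonymous.
Codon 2: UGU (Cys) → AGU (Ser) — missense.
Codon 4: AGA (Arg) → AAA (Lys) — missense.
Codon 5: UCU (Ser) → GCU (Ala) — missense.
Codon 6: CUC (Leu) → UUC (Phe) — missense.
Codon 7: UUA (Leu) → UUC (Phe) — missense.
Synonymous: 1 of 6.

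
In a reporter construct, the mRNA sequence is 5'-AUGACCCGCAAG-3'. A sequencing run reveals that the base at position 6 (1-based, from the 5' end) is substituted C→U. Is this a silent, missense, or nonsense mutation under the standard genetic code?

Position 6 falls in codon 2: ACC → Thr.
After the substitution the codon is ACU → Thr.
Both encode Thr, so the change is synonymous.

silent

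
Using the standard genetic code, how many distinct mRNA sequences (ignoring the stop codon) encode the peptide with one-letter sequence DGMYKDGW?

256

Asp: 2 codons.
Gly: 4 codons.
Met: 1 codon.
Tyr: 2 codons.
Lys: 2 codons.
Asp: 2 codons.
Gly: 4 codons.
Trp: 1 codon.
2 × 4 × 1 × 2 × 2 × 2 × 4 × 1 = 256.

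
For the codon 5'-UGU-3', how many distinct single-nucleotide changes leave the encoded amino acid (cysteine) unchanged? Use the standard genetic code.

1

Position 1: none → 0 synonymous.
Position 2: none → 0 synonymous.
Position 3: UGC → 1 synonymous.
Total: 0 + 0 + 1 = 1.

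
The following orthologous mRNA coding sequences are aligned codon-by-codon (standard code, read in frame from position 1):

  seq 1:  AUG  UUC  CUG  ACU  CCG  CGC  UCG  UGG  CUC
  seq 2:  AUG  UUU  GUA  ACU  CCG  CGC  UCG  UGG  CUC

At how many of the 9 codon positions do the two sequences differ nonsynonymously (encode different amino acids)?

Codon 1: AUG Met / AUG Met — identical.
Codon 2: UUC Phe / UUU Phe — synonymous.
Codon 3: CUG Leu / GUA Val — nonsynonymous.
Codon 4: ACU Thr / ACU Thr — identical.
Codon 5: CCG Pro / CCG Pro — identical.
Codon 6: CGC Arg / CGC Arg — identical.
Codon 7: UCG Ser / UCG Ser — identical.
Codon 8: UGG Trp / UGG Trp — identical.
Codon 9: CUC Leu / CUC Leu — identical.
Nonsynonymous differences: 1.

1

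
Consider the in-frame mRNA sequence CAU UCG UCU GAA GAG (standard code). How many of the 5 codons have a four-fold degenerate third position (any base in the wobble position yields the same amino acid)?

2

Codon 1 CAU (His): third position 2-fold.
Codon 2 UCG (Ser): third position 4-fold.
Codon 3 UCU (Ser): third position 4-fold.
Codon 4 GAA (Glu): third position 2-fold.
Codon 5 GAG (Glu): third position 2-fold.
Four-fold degenerate third positions: 2.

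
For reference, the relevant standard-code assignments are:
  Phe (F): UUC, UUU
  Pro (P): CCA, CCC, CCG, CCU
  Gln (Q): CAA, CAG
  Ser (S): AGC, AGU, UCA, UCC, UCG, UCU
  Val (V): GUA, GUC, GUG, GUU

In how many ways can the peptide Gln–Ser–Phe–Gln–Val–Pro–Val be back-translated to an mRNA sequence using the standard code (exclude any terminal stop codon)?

3072

Gln: 2 codons.
Ser: 6 codons.
Phe: 2 codons.
Gln: 2 codons.
Val: 4 codons.
Pro: 4 codons.
Val: 4 codons.
2 × 6 × 2 × 2 × 4 × 4 × 4 = 3072.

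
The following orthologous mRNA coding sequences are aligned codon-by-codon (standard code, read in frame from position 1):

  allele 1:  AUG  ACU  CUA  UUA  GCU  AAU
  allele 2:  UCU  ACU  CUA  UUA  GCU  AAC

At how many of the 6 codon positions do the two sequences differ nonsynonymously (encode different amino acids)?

1

Codon 1: AUG Met / UCU Ser — nonsynonymous.
Codon 2: ACU Thr / ACU Thr — identical.
Codon 3: CUA Leu / CUA Leu — identical.
Codon 4: UUA Leu / UUA Leu — identical.
Codon 5: GCU Ala / GCU Ala — identical.
Codon 6: AAU Asn / AAC Asn — synonymous.
Nonsynonymous differences: 1.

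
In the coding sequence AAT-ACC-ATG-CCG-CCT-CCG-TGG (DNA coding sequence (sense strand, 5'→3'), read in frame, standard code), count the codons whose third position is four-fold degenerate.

Codon 1 AAT (Asn): third position 2-fold.
Codon 2 ACC (Thr): third position 4-fold.
Codon 3 ATG (Met): third position 1-fold.
Codon 4 CCG (Pro): third position 4-fold.
Codon 5 CCT (Pro): third position 4-fold.
Codon 6 CCG (Pro): third position 4-fold.
Codon 7 TGG (Trp): third position 1-fold.
Four-fold degenerate third positions: 4.

4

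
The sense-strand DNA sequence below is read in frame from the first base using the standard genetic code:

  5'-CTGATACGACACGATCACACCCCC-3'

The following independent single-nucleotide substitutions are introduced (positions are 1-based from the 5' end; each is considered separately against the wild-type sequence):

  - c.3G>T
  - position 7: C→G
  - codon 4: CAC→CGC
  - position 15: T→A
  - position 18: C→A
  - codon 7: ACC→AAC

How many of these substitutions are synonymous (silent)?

Codon 1: CTG (Leu) → CTT (Leu) — synonymous.
Codon 3: CGA (Arg) → GGA (Gly) — missense.
Codon 4: CAC (His) → CGC (Arg) — missense.
Codon 5: GAT (Asp) → GAA (Glu) — missense.
Codon 6: CAC (His) → CAA (Gln) — missense.
Codon 7: ACC (Thr) → AAC (Asn) — missense.
Synonymous: 1 of 6.

1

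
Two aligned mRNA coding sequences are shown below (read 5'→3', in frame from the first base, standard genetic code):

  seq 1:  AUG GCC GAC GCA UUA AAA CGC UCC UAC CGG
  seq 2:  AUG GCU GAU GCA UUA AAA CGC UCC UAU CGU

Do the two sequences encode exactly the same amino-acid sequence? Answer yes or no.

Codon 1: AUG Met / AUG Met — identical.
Codon 2: GCC Ala / GCU Ala — synonymous.
Codon 3: GAC Asp / GAU Asp — synonymous.
Codon 4: GCA Ala / GCA Ala — identical.
Codon 5: UUA Leu / UUA Leu — identical.
Codon 6: AAA Lys / AAA Lys — identical.
Codon 7: CGC Arg / CGC Arg — identical.
Codon 8: UCC Ser / UCC Ser — identical.
Codon 9: UAC Tyr / UAU Tyr — synonymous.
Codon 10: CGG Arg / CGU Arg — synonymous.
Nonsynonymous differences: 0 → same protein.

yes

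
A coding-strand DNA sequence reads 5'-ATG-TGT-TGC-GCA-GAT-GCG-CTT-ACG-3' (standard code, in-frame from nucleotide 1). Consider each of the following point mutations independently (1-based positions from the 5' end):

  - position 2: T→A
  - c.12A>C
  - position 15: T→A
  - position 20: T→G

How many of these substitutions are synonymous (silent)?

Codon 1: ATG (Met) → AAG (Lys) — missense.
Codon 4: GCA (Ala) → GCC (Ala) — synonymous.
Codon 5: GAT (Asp) → GAA (Glu) — missense.
Codon 7: CTT (Leu) → CGT (Arg) — missense.
Synonymous: 1 of 4.

1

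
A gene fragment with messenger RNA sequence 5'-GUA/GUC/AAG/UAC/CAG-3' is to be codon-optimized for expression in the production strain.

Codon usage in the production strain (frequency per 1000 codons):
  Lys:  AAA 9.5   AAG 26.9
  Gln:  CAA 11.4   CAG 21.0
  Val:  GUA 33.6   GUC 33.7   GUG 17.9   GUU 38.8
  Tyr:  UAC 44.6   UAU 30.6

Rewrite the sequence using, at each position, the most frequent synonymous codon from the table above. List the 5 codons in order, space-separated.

GUU GUU AAG UAC CAG

Codon 1 (Val): best is GUU at 38.8.
Codon 2 (Val): best is GUU at 38.8.
Codon 3 (Lys): best is AAG at 26.9.
Codon 4 (Tyr): best is UAC at 44.6.
Codon 5 (Gln): best is CAG at 21.0.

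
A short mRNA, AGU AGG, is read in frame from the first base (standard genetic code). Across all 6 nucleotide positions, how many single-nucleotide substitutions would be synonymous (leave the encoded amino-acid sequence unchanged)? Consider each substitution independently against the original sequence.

3

Codon 1 (AGU, Ser): 1 synonymous substitution.
Codon 2 (AGG, Arg): 2 synonymous substitutions.
Total: 1 + 2 = 3.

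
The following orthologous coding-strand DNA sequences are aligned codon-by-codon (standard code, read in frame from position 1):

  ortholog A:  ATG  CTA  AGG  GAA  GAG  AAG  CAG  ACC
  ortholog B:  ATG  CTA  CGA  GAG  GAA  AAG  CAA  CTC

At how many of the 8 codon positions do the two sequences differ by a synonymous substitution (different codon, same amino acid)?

4

Codon 1: ATG Met / ATG Met — identical.
Codon 2: CTA Leu / CTA Leu — identical.
Codon 3: AGG Arg / CGA Arg — synonymous.
Codon 4: GAA Glu / GAG Glu — synonymous.
Codon 5: GAG Glu / GAA Glu — synonymous.
Codon 6: AAG Lys / AAG Lys — identical.
Codon 7: CAG Gln / CAA Gln — synonymous.
Codon 8: ACC Thr / CTC Leu — nonsynonymous.
Synonymous differences: 4.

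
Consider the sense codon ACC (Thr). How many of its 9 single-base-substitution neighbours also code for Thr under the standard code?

Position 1: none → 0 synonymous.
Position 2: none → 0 synonymous.
Position 3: ACU, ACA, ACG → 3 synonymous.
Total: 0 + 0 + 3 = 3.

3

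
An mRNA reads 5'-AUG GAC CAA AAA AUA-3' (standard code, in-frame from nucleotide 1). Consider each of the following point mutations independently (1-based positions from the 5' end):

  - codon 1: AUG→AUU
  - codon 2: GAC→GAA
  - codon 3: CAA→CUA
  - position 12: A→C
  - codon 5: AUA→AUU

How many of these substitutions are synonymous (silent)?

Codon 1: AUG (Met) → AUU (Ile) — missense.
Codon 2: GAC (Asp) → GAA (Glu) — missense.
Codon 3: CAA (Gln) → CUA (Leu) — missense.
Codon 4: AAA (Lys) → AAC (Asn) — missense.
Codon 5: AUA (Ile) → AUU (Ile) — synonymous.
Synonymous: 1 of 5.

1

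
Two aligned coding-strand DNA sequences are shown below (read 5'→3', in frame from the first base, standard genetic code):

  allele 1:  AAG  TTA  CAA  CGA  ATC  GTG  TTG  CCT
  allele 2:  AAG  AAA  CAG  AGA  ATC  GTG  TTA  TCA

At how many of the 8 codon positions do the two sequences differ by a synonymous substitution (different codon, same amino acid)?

Codon 1: AAG Lys / AAG Lys — identical.
Codon 2: TTA Leu / AAA Lys — nonsynonymous.
Codon 3: CAA Gln / CAG Gln — synonymous.
Codon 4: CGA Arg / AGA Arg — synonymous.
Codon 5: ATC Ile / ATC Ile — identical.
Codon 6: GTG Val / GTG Val — identical.
Codon 7: TTG Leu / TTA Leu — synonymous.
Codon 8: CCT Pro / TCA Ser — nonsynonymous.
Synonymous differences: 3.

3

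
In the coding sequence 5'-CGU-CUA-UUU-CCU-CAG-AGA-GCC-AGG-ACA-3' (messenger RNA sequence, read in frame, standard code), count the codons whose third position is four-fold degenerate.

5

Codon 1 CGU (Arg): third position 4-fold.
Codon 2 CUA (Leu): third position 4-fold.
Codon 3 UUU (Phe): third position 2-fold.
Codon 4 CCU (Pro): third position 4-fold.
Codon 5 CAG (Gln): third position 2-fold.
Codon 6 AGA (Arg): third position 2-fold.
Codon 7 GCC (Ala): third position 4-fold.
Codon 8 AGG (Arg): third position 2-fold.
Codon 9 ACA (Thr): third position 4-fold.
Four-fold degenerate third positions: 5.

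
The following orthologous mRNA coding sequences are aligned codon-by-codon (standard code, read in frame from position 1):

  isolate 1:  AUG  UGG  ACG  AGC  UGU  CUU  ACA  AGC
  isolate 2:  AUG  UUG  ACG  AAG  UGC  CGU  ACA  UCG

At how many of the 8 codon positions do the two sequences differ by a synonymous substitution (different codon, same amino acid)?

Codon 1: AUG Met / AUG Met — identical.
Codon 2: UGG Trp / UUG Leu — nonsynonymous.
Codon 3: ACG Thr / ACG Thr — identical.
Codon 4: AGC Ser / AAG Lys — nonsynonymous.
Codon 5: UGU Cys / UGC Cys — synonymous.
Codon 6: CUU Leu / CGU Arg — nonsynonymous.
Codon 7: ACA Thr / ACA Thr — identical.
Codon 8: AGC Ser / UCG Ser — synonymous.
Synonymous differences: 2.

2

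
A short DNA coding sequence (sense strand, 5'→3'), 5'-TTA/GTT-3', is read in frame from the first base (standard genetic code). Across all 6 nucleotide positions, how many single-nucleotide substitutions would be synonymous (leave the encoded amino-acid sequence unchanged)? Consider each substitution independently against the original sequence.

Codon 1 (TTA, Leu): 2 synonymous substitutions.
Codon 2 (GTT, Val): 3 synonymous substitutions.
Total: 2 + 3 = 5.

5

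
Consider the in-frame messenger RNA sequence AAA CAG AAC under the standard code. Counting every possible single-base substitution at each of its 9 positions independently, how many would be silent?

Codon 1 (AAA, Lys): 1 synonymous substitution.
Codon 2 (CAG, Gln): 1 synonymous substitution.
Codon 3 (AAC, Asn): 1 synonymous substitution.
Total: 1 + 1 + 1 = 3.

3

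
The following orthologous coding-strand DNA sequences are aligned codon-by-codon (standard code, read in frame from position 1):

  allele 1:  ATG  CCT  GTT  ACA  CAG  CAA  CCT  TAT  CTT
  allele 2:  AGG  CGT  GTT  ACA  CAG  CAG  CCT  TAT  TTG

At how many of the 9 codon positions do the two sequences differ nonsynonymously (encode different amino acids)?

Codon 1: ATG Met / AGG Arg — nonsynonymous.
Codon 2: CCT Pro / CGT Arg — nonsynonymous.
Codon 3: GTT Val / GTT Val — identical.
Codon 4: ACA Thr / ACA Thr — identical.
Codon 5: CAG Gln / CAG Gln — identical.
Codon 6: CAA Gln / CAG Gln — synonymous.
Codon 7: CCT Pro / CCT Pro — identical.
Codon 8: TAT Tyr / TAT Tyr — identical.
Codon 9: CTT Leu / TTG Leu — synonymous.
Nonsynonymous differences: 2.

2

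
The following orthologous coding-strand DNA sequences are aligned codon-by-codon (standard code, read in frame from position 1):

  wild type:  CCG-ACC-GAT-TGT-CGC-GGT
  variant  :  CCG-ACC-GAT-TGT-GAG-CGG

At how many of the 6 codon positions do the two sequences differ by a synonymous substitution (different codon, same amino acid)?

Codon 1: CCG Pro / CCG Pro — identical.
Codon 2: ACC Thr / ACC Thr — identical.
Codon 3: GAT Asp / GAT Asp — identical.
Codon 4: TGT Cys / TGT Cys — identical.
Codon 5: CGC Arg / GAG Glu — nonsynonymous.
Codon 6: GGT Gly / CGG Arg — nonsynonymous.
Synonymous differences: 0.

0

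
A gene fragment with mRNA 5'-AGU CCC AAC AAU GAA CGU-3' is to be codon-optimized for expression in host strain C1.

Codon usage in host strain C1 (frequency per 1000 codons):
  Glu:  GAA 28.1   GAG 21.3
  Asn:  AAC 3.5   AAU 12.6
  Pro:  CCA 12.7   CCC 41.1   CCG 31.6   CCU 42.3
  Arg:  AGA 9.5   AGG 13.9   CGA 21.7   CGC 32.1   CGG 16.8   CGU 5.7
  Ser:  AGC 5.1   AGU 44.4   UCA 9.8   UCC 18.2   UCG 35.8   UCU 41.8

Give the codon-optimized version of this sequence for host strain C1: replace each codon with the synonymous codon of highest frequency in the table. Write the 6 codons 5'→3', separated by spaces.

AGU CCU AAU AAU GAA CGC

Codon 1 (Ser): best is AGU at 44.4.
Codon 2 (Pro): best is CCU at 42.3.
Codon 3 (Asn): best is AAU at 12.6.
Codon 4 (Asn): best is AAU at 12.6.
Codon 5 (Glu): best is GAA at 28.1.
Codon 6 (Arg): best is CGC at 32.1.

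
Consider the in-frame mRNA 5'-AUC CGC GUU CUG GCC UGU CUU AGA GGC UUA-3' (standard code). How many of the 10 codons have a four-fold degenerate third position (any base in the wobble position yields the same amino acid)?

Codon 1 AUC (Ile): third position 3-fold.
Codon 2 CGC (Arg): third position 4-fold.
Codon 3 GUU (Val): third position 4-fold.
Codon 4 CUG (Leu): third position 4-fold.
Codon 5 GCC (Ala): third position 4-fold.
Codon 6 UGU (Cys): third position 2-fold.
Codon 7 CUU (Leu): third position 4-fold.
Codon 8 AGA (Arg): third position 2-fold.
Codon 9 GGC (Gly): third position 4-fold.
Codon 10 UUA (Leu): third position 2-fold.
Four-fold degenerate third positions: 6.

6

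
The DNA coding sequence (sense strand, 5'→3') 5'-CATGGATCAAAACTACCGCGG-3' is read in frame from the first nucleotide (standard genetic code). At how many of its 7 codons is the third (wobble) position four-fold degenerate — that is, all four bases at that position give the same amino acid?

Codon 1 CAT (His): third position 2-fold.
Codon 2 GGA (Gly): third position 4-fold.
Codon 3 TCA (Ser): third position 4-fold.
Codon 4 AAA (Lys): third position 2-fold.
Codon 5 CTA (Leu): third position 4-fold.
Codon 6 CCG (Pro): third position 4-fold.
Codon 7 CGG (Arg): third position 4-fold.
Four-fold degenerate third positions: 5.

5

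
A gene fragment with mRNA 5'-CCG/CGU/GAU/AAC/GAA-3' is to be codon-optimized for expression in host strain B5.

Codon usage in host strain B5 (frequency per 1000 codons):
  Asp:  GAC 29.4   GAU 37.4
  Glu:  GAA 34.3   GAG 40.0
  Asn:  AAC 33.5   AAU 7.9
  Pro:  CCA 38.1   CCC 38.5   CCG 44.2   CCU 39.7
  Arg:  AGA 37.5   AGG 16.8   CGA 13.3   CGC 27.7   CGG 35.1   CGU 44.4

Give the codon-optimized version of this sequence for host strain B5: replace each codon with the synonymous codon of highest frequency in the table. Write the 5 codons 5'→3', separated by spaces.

CCG CGU GAU AAC GAG

Codon 1 (Pro): best is CCG at 44.2.
Codon 2 (Arg): best is CGU at 44.4.
Codon 3 (Asp): best is GAU at 37.4.
Codon 4 (Asn): best is AAC at 33.5.
Codon 5 (Glu): best is GAG at 40.0.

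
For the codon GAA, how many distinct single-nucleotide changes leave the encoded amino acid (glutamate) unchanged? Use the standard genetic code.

Position 1: none → 0 synonymous.
Position 2: none → 0 synonymous.
Position 3: GAG → 1 synonymous.
Total: 0 + 0 + 1 = 1.

1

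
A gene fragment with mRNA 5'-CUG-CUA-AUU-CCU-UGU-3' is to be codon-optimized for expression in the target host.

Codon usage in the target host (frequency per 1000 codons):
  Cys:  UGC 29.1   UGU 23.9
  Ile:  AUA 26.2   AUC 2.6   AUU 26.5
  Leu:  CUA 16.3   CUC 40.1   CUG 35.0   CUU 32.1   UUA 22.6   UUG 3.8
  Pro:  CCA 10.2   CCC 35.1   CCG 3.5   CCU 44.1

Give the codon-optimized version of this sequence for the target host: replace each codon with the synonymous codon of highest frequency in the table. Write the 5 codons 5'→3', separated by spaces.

Codon 1 (Leu): best is CUC at 40.1.
Codon 2 (Leu): best is CUC at 40.1.
Codon 3 (Ile): best is AUU at 26.5.
Codon 4 (Pro): best is CCU at 44.1.
Codon 5 (Cys): best is UGC at 29.1.

CUC CUC AUU CCU UGC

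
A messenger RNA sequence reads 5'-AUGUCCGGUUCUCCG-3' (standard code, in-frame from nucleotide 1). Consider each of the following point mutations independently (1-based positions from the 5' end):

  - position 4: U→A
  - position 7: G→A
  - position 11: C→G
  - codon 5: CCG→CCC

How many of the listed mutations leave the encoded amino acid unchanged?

Codon 2: UCC (Ser) → ACC (Thr) — missense.
Codon 3: GGU (Gly) → AGU (Ser) — missense.
Codon 4: UCU (Ser) → UGU (Cys) — missense.
Codon 5: CCG (Pro) → CCC (Pro) — synonymous.
Synonymous: 1 of 4.

1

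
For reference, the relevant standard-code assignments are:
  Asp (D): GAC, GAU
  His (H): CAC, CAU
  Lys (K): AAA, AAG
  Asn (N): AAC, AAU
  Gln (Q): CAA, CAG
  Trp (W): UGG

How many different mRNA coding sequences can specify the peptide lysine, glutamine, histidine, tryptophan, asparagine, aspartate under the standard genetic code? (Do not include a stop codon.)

Lys: 2 codons.
Gln: 2 codons.
His: 2 codons.
Trp: 1 codon.
Asn: 2 codons.
Asp: 2 codons.
2 × 2 × 2 × 1 × 2 × 2 = 32.

32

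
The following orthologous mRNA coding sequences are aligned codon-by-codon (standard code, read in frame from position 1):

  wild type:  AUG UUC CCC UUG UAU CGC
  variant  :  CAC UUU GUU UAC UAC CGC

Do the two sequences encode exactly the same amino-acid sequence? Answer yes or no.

Codon 1: AUG Met / CAC His — nonsynonymous.
Codon 2: UUC Phe / UUU Phe — synonymous.
Codon 3: CCC Pro / GUU Val — nonsynonymous.
Codon 4: UUG Leu / UAC Tyr — nonsynonymous.
Codon 5: UAU Tyr / UAC Tyr — synonymous.
Codon 6: CGC Arg / CGC Arg — identical.
Nonsynonymous differences: 3 → different protein.

no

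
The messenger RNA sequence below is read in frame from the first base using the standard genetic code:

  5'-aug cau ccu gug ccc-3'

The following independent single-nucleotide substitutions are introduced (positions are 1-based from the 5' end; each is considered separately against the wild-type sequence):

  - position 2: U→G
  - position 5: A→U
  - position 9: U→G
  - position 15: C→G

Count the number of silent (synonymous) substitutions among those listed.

Codon 1: AUG (Met) → AGG (Arg) — missense.
Codon 2: CAU (His) → CUU (Leu) — missense.
Codon 3: CCU (Pro) → CCG (Pro) — synonymous.
Codon 5: CCC (Pro) → CCG (Pro) — synonymous.
Synonymous: 2 of 4.

2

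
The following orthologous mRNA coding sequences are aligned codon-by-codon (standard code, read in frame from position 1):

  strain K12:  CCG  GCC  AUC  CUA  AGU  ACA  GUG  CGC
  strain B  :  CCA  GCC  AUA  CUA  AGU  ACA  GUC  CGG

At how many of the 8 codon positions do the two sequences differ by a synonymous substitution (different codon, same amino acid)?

4

Codon 1: CCG Pro / CCA Pro — synonymous.
Codon 2: GCC Ala / GCC Ala — identical.
Codon 3: AUC Ile / AUA Ile — synonymous.
Codon 4: CUA Leu / CUA Leu — identical.
Codon 5: AGU Ser / AGU Ser — identical.
Codon 6: ACA Thr / ACA Thr — identical.
Codon 7: GUG Val / GUC Val — synonymous.
Codon 8: CGC Arg / CGG Arg — synonymous.
Synonymous differences: 4.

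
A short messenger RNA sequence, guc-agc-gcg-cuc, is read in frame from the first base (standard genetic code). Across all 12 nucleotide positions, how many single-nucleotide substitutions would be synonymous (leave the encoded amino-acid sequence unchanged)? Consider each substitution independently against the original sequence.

Codon 1 (GUC, Val): 3 synonymous substitutions.
Codon 2 (AGC, Ser): 1 synonymous substitution.
Codon 3 (GCG, Ala): 3 synonymous substitutions.
Codon 4 (CUC, Leu): 3 synonymous substitutions.
Total: 3 + 1 + 3 + 3 = 10.

10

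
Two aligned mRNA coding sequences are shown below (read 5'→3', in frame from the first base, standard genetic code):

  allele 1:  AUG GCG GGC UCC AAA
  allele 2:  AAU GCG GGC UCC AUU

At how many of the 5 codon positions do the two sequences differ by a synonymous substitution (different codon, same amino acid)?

0

Codon 1: AUG Met / AAU Asn — nonsynonymous.
Codon 2: GCG Ala / GCG Ala — identical.
Codon 3: GGC Gly / GGC Gly — identical.
Codon 4: UCC Ser / UCC Ser — identical.
Codon 5: AAA Lys / AUU Ile — nonsynonymous.
Synonymous differences: 0.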